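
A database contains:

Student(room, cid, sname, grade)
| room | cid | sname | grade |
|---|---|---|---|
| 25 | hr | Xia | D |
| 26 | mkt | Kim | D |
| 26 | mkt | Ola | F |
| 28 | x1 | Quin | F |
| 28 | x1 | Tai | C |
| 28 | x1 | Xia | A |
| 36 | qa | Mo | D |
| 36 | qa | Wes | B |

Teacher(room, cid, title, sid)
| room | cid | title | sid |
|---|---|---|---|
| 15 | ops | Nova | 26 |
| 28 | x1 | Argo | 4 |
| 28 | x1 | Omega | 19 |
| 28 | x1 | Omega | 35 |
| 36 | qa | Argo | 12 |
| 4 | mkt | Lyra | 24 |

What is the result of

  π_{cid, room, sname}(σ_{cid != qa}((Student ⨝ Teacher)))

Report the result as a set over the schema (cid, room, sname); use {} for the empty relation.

Joining Student and Teacher on room, cid yields {(28, x1, Quin, F, Argo, 4), (28, x1, Quin, F, Omega, 19), (28, x1, Quin, F, Omega, 35), (28, x1, Tai, C, Argo, 4), (28, x1, Tai, C, Omega, 19), (28, x1, Tai, C, Omega, 35), (28, x1, Xia, A, Argo, 4), (28, x1, Xia, A, Omega, 19), (28, x1, Xia, A, Omega, 35), (36, qa, Mo, D, Argo, 12), (36, qa, Wes, B, Argo, 12)}.
Selection cid != qa: {(28, x1, Quin, F, Argo, 4), (28, x1, Quin, F, Omega, 19), (28, x1, Quin, F, Omega, 35), (28, x1, Tai, C, Argo, 4), (28, x1, Tai, C, Omega, 19), (28, x1, Tai, C, Omega, 35), (28, x1, Xia, A, Argo, 4), (28, x1, Xia, A, Omega, 19), (28, x1, Xia, A, Omega, 35)}
Projecting to cid, room, sname (6 duplicate(s) eliminated): {(x1, 28, Quin), (x1, 28, Tai), (x1, 28, Xia)}

{(x1, 28, Quin), (x1, 28, Tai), (x1, 28, Xia)}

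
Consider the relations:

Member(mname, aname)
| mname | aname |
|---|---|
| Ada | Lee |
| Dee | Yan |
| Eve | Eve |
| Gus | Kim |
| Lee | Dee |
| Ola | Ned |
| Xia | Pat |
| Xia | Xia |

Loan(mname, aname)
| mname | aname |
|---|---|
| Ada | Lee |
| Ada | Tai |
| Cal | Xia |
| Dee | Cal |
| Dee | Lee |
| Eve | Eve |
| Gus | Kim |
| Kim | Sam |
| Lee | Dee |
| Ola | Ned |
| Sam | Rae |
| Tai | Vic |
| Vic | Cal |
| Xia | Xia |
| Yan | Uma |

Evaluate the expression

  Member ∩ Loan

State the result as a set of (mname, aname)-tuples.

{(Ada, Lee), (Eve, Eve), (Gus, Kim), (Lee, Dee), (Ola, Ned), (Xia, Xia)}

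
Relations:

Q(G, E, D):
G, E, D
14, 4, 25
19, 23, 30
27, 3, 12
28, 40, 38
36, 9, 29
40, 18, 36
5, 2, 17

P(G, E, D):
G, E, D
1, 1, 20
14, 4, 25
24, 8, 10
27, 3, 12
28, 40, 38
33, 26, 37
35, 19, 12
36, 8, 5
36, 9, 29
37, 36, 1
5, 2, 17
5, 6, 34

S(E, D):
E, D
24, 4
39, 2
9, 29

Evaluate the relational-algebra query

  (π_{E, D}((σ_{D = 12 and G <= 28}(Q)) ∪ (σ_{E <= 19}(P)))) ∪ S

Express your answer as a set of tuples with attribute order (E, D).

Filtering on D = 12 and G <= 28 leaves {(27, 3, 12)}.
Filtering on E <= 19 leaves {(1, 1, 20), (14, 4, 25), (24, 8, 10), (27, 3, 12), (35, 19, 12), (36, 8, 5), (36, 9, 29), (5, 2, 17), (5, 6, 34)}.
Taking the union: {(1, 1, 20), (14, 4, 25), (24, 8, 10), (27, 3, 12), (35, 19, 12), (36, 8, 5), (36, 9, 29), (5, 2, 17), (5, 6, 34)}
π_{E, D} gives {(1, 20), (19, 12), (2, 17), (3, 12), (4, 25), (6, 34), (8, 10), (8, 5), (9, 29)}.
Taking the union: {(1, 20), (19, 12), (2, 17), (24, 4), (3, 12), (39, 2), (4, 25), (6, 34), (8, 10), (8, 5), (9, 29)}

{(1, 20), (19, 12), (2, 17), (24, 4), (3, 12), (39, 2), (4, 25), (6, 34), (8, 10), (8, 5), (9, 29)}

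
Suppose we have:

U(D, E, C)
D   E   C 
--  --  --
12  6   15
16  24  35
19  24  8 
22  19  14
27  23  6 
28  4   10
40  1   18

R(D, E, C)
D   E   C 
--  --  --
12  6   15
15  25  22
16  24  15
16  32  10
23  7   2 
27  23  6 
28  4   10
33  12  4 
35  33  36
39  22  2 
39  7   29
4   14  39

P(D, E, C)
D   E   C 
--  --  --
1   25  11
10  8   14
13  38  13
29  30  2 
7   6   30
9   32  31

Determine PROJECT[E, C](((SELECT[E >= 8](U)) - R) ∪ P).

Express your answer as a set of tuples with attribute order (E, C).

{(19, 14), (24, 35), (24, 8), (25, 11), (30, 2), (32, 31), (38, 13), (6, 30), (8, 14)}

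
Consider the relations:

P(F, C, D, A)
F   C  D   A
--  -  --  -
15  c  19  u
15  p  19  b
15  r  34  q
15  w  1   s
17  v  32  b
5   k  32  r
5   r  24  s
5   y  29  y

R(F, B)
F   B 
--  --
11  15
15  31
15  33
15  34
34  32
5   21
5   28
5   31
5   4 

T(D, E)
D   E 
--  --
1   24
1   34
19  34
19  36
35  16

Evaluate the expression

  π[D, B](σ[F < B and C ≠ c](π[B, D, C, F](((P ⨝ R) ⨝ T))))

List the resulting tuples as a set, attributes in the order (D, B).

Natural join on F: {(15, c, 19, u, 31), (15, c, 19, u, 33), (15, c, 19, u, 34), (15, p, 19, b, 31), (15, p, 19, b, 33), (15, p, 19, b, 34), (15, r, 34, q, 31), (15, r, 34, q, 33), (15, r, 34, q, 34), (15, w, 1, s, 31), (15, w, 1, s, 33), (15, w, 1, s, 34), (5, k, 32, r, 21), (5, k, 32, r, 28), (5, k, 32, r, 31), (5, k, 32, r, 4), (5, r, 24, s, 21), (5, r, 24, s, 28), (5, r, 24, s, 31), (5, r, 24, s, 4), (5, y, 29, y, 21), (5, y, 29, y, 28), (5, y, 29, y, 31), (5, y, 29, y, 4)}
Natural join on D: {(15, c, 19, u, 31, 34), (15, c, 19, u, 31, 36), (15, c, 19, u, 33, 34), (15, c, 19, u, 33, 36), (15, c, 19, u, 34, 34), (15, c, 19, u, 34, 36), (15, p, 19, b, 31, 34), (15, p, 19, b, 31, 36), (15, p, 19, b, 33, 34), (15, p, 19, b, 33, 36), (15, p, 19, b, 34, 34), (15, p, 19, b, 34, 36), (15, w, 1, s, 31, 24), (15, w, 1, s, 31, 34), (15, w, 1, s, 33, 24), (15, w, 1, s, 33, 34), (15, w, 1, s, 34, 24), (15, w, 1, s, 34, 34)}
Projecting to B, D, C, F (9 duplicate(s) eliminated): {(31, 1, w, 15), (31, 19, c, 15), (31, 19, p, 15), (33, 1, w, 15), (33, 19, c, 15), (33, 19, p, 15), (34, 1, w, 15), (34, 19, c, 15), (34, 19, p, 15)}
σ[F < B and C ≠ c]: keep tuples satisfying F < B and C ≠ c → {(31, 1, w, 15), (31, 19, p, 15), (33, 1, w, 15), (33, 19, p, 15), (34, 1, w, 15), (34, 19, p, 15)}
Projecting to D, B: {(1, 31), (1, 33), (1, 34), (19, 31), (19, 33), (19, 34)}

{(1, 31), (1, 33), (1, 34), (19, 31), (19, 33), (19, 34)}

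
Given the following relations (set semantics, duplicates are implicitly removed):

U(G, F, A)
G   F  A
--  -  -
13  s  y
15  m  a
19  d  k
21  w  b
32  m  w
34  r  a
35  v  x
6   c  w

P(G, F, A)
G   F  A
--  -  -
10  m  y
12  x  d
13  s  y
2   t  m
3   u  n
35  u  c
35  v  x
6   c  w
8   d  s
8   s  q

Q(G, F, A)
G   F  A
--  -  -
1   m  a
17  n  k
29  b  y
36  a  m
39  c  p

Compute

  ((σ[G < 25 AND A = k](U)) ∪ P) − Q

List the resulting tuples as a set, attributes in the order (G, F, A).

Apply σ_{G < 25 AND A = k}; surviving tuples: {(19, d, k)}
Set union of the two operands is {(10, m, y), (12, x, d), (13, s, y), (19, d, k), (2, t, m), (3, u, n), (35, u, c), (35, v, x), (6, c, w), (8, d, s), (8, s, q)}.
Set difference of the two operands is {(10, m, y), (12, x, d), (13, s, y), (19, d, k), (2, t, m), (3, u, n), (35, u, c), (35, v, x), (6, c, w), (8, d, s), (8, s, q)}.

{(10, m, y), (12, x, d), (13, s, y), (19, d, k), (2, t, m), (3, u, n), (35, u, c), (35, v, x), (6, c, w), (8, d, s), (8, s, q)}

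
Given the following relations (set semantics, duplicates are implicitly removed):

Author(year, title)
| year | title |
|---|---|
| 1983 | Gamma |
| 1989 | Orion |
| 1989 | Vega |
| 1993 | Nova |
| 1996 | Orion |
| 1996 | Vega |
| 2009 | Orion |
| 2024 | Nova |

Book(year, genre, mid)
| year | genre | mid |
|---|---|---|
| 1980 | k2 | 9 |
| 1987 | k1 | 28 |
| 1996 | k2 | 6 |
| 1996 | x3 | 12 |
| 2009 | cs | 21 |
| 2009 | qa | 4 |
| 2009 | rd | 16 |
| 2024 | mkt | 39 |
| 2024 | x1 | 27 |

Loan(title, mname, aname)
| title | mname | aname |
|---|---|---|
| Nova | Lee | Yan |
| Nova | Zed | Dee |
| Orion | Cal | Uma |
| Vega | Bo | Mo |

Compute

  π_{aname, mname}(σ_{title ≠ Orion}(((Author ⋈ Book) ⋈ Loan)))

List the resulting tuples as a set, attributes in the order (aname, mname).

{(Dee, Zed), (Mo, Bo), (Yan, Lee)}

Author ⋈ Book (natural join on year): {(1996, Orion, k2, 6), (1996, Orion, x3, 12), (1996, Vega, k2, 6), (1996, Vega, x3, 12), (2009, Orion, cs, 21), (2009, Orion, qa, 4), (2009, Orion, rd, 16), (2024, Nova, mkt, 39), (2024, Nova, x1, 27)}
(Author ⋈ Book) ⋈ Loan (natural join on title): {(1996, Orion, k2, 6, Cal, Uma), (1996, Orion, x3, 12, Cal, Uma), (1996, Vega, k2, 6, Bo, Mo), (1996, Vega, x3, 12, Bo, Mo), (2009, Orion, cs, 21, Cal, Uma), (2009, Orion, qa, 4, Cal, Uma), (2009, Orion, rd, 16, Cal, Uma), (2024, Nova, mkt, 39, Lee, Yan), (2024, Nova, mkt, 39, Zed, Dee), (2024, Nova, x1, 27, Lee, Yan), (2024, Nova, x1, 27, Zed, Dee)}
Filtering on title ≠ Orion leaves {(1996, Vega, k2, 6, Bo, Mo), (1996, Vega, x3, 12, Bo, Mo), (2024, Nova, mkt, 39, Lee, Yan), (2024, Nova, mkt, 39, Zed, Dee), (2024, Nova, x1, 27, Lee, Yan), (2024, Nova, x1, 27, Zed, Dee)}.
Keep only column(s) aname, mname (3 duplicate(s) eliminated): {(Dee, Zed), (Mo, Bo), (Yan, Lee)}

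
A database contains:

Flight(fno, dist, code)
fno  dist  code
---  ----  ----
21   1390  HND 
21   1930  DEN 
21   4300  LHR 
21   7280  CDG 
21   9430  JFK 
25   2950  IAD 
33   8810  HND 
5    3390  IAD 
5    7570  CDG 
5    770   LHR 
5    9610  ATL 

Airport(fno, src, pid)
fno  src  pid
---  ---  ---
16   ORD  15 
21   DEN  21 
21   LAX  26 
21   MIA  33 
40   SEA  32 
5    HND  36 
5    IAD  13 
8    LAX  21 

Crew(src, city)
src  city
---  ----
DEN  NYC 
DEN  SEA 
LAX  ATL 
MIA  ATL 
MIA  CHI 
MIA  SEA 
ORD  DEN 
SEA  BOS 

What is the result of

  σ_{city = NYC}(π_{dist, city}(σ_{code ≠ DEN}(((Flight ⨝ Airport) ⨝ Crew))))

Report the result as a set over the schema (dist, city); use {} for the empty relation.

Flight ⋈ Airport (natural join on fno): {(21, 1390, HND, DEN, 21), (21, 1390, HND, LAX, 26), (21, 1390, HND, MIA, 33), (21, 1930, DEN, DEN, 21), (21, 1930, DEN, LAX, 26), (21, 1930, DEN, MIA, 33), (21, 4300, LHR, DEN, 21), (21, 4300, LHR, LAX, 26), (21, 4300, LHR, MIA, 33), (21, 7280, CDG, DEN, 21), (21, 7280, CDG, LAX, 26), (21, 7280, CDG, MIA, 33), (21, 9430, JFK, DEN, 21), (21, 9430, JFK, LAX, 26), (21, 9430, JFK, MIA, 33), (5, 3390, IAD, HND, 36), (5, 3390, IAD, IAD, 13), (5, 7570, CDG, HND, 36), (5, 7570, CDG, IAD, 13), (5, 770, LHR, HND, 36), (5, 770, LHR, IAD, 13), (5, 9610, ATL, HND, 36), (5, 9610, ATL, IAD, 13)}
(Flight ⨝ Airport) ⋈ Crew (natural join on src): {(21, 1390, HND, DEN, 21, NYC), (21, 1390, HND, DEN, 21, SEA), (21, 1390, HND, LAX, 26, ATL), (21, 1390, HND, MIA, 33, ATL), (21, 1390, HND, MIA, 33, CHI), (21, 1390, HND, MIA, 33, SEA), (21, 1930, DEN, DEN, 21, NYC), (21, 1930, DEN, DEN, 21, SEA), (21, 1930, DEN, LAX, 26, ATL), (21, 1930, DEN, MIA, 33, ATL), (21, 1930, DEN, MIA, 33, CHI), (21, 1930, DEN, MIA, 33, SEA), (21, 4300, LHR, DEN, 21, NYC), (21, 4300, LHR, DEN, 21, SEA), (21, 4300, LHR, LAX, 26, ATL), (21, 4300, LHR, MIA, 33, ATL), (21, 4300, LHR, MIA, 33, CHI), (21, 4300, LHR, MIA, 33, SEA), (21, 7280, CDG, DEN, 21, NYC), (21, 7280, CDG, DEN, 21, SEA), (21, 7280, CDG, LAX, 26, ATL), (21, 7280, CDG, MIA, 33, ATL), (21, 7280, CDG, MIA, 33, CHI), (21, 7280, CDG, MIA, 33, SEA), (21, 9430, JFK, DEN, 21, NYC), (21, 9430, JFK, DEN, 21, SEA), (21, 9430, JFK, LAX, 26, ATL), (21, 9430, JFK, MIA, 33, ATL), (21, 9430, JFK, MIA, 33, CHI), (21, 9430, JFK, MIA, 33, SEA)}
Apply σ_{code ≠ DEN}; surviving tuples: {(21, 1390, HND, DEN, 21, NYC), (21, 1390, HND, DEN, 21, SEA), (21, 1390, HND, LAX, 26, ATL), (21, 1390, HND, MIA, 33, ATL), (21, 1390, HND, MIA, 33, CHI), (21, 1390, HND, MIA, 33, SEA), (21, 4300, LHR, DEN, 21, NYC), (21, 4300, LHR, DEN, 21, SEA), (21, 4300, LHR, LAX, 26, ATL), (21, 4300, LHR, MIA, 33, ATL), (21, 4300, LHR, MIA, 33, CHI), (21, 4300, LHR, MIA, 33, SEA), (21, 7280, CDG, DEN, 21, NYC), (21, 7280, CDG, DEN, 21, SEA), (21, 7280, CDG, LAX, 26, ATL), (21, 7280, CDG, MIA, 33, ATL), (21, 7280, CDG, MIA, 33, CHI), (21, 7280, CDG, MIA, 33, SEA), (21, 9430, JFK, DEN, 21, NYC), (21, 9430, JFK, DEN, 21, SEA), (21, 9430, JFK, LAX, 26, ATL), (21, 9430, JFK, MIA, 33, ATL), (21, 9430, JFK, MIA, 33, CHI), (21, 9430, JFK, MIA, 33, SEA)}
Projecting to dist, city (8 duplicate(s) eliminated): {(1390, ATL), (1390, CHI), (1390, NYC), (1390, SEA), (4300, ATL), (4300, CHI), (4300, NYC), (4300, SEA), (7280, ATL), (7280, CHI), (7280, NYC), (7280, SEA), (9430, ATL), (9430, CHI), (9430, NYC), (9430, SEA)}
Apply σ_{city = NYC}; surviving tuples: {(1390, NYC), (4300, NYC), (7280, NYC), (9430, NYC)}

{(1390, NYC), (4300, NYC), (7280, NYC), (9430, NYC)}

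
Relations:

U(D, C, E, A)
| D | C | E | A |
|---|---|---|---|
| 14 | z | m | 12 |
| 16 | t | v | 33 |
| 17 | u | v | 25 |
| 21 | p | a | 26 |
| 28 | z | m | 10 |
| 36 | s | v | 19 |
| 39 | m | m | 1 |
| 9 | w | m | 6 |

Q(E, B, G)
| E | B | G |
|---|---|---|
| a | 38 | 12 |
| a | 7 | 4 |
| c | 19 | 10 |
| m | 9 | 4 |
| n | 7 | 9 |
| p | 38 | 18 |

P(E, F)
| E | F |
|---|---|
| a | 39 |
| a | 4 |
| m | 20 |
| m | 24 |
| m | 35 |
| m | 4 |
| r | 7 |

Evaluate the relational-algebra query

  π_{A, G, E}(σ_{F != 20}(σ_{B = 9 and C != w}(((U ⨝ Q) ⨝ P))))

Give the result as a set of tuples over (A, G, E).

U ⋈ Q (natural join on E): {(14, z, m, 12, 9, 4), (21, p, a, 26, 38, 12), (21, p, a, 26, 7, 4), (28, z, m, 10, 9, 4), (39, m, m, 1, 9, 4), (9, w, m, 6, 9, 4)}
(U ⨝ Q) ⋈ P (natural join on E): {(14, z, m, 12, 9, 4, 20), (14, z, m, 12, 9, 4, 24), (14, z, m, 12, 9, 4, 35), (14, z, m, 12, 9, 4, 4), (21, p, a, 26, 38, 12, 39), (21, p, a, 26, 38, 12, 4), (21, p, a, 26, 7, 4, 39), (21, p, a, 26, 7, 4, 4), (28, z, m, 10, 9, 4, 20), (28, z, m, 10, 9, 4, 24), (28, z, m, 10, 9, 4, 35), (28, z, m, 10, 9, 4, 4), (39, m, m, 1, 9, 4, 20), (39, m, m, 1, 9, 4, 24), (39, m, m, 1, 9, 4, 35), (39, m, m, 1, 9, 4, 4), (9, w, m, 6, 9, 4, 20), (9, w, m, 6, 9, 4, 24), (9, w, m, 6, 9, 4, 35), (9, w, m, 6, 9, 4, 4)}
Selection B = 9 and C != w: {(14, z, m, 12, 9, 4, 20), (14, z, m, 12, 9, 4, 24), (14, z, m, 12, 9, 4, 35), (14, z, m, 12, 9, 4, 4), (28, z, m, 10, 9, 4, 20), (28, z, m, 10, 9, 4, 24), (28, z, m, 10, 9, 4, 35), (28, z, m, 10, 9, 4, 4), (39, m, m, 1, 9, 4, 20), (39, m, m, 1, 9, 4, 24), (39, m, m, 1, 9, 4, 35), (39, m, m, 1, 9, 4, 4)}
Selection F != 20: {(14, z, m, 12, 9, 4, 24), (14, z, m, 12, 9, 4, 35), (14, z, m, 12, 9, 4, 4), (28, z, m, 10, 9, 4, 24), (28, z, m, 10, 9, 4, 35), (28, z, m, 10, 9, 4, 4), (39, m, m, 1, 9, 4, 24), (39, m, m, 1, 9, 4, 35), (39, m, m, 1, 9, 4, 4)}
Projecting to A, G, E (6 duplicate(s) eliminated): {(1, 4, m), (10, 4, m), (12, 4, m)}

{(1, 4, m), (10, 4, m), (12, 4, m)}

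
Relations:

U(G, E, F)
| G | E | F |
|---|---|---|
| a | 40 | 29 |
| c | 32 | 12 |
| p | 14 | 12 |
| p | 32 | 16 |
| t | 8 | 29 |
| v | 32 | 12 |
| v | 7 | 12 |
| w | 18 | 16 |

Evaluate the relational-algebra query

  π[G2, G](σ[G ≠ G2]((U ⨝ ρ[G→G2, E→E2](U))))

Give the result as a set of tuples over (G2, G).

ρ[G→G2, E→E2]: schema becomes (G2, E2, F); tuples unchanged.
Natural join on F: {(a, 40, 29, a, 40), (a, 40, 29, t, 8), (c, 32, 12, c, 32), (c, 32, 12, p, 14), (c, 32, 12, v, 32), (c, 32, 12, v, 7), (p, 14, 12, c, 32), (p, 14, 12, p, 14), (p, 14, 12, v, 32), (p, 14, 12, v, 7), (p, 32, 16, p, 32), (p, 32, 16, w, 18), (t, 8, 29, a, 40), (t, 8, 29, t, 8), (v, 32, 12, c, 32), (v, 32, 12, p, 14), (v, 32, 12, v, 32), (v, 32, 12, v, 7), (v, 7, 12, c, 32), (v, 7, 12, p, 14), (v, 7, 12, v, 32), (v, 7, 12, v, 7), (w, 18, 16, p, 32), (w, 18, 16, w, 18)}
Filtering on G ≠ G2 leaves {(a, 40, 29, t, 8), (c, 32, 12, p, 14), (c, 32, 12, v, 32), (c, 32, 12, v, 7), (p, 14, 12, c, 32), (p, 14, 12, v, 32), (p, 14, 12, v, 7), (p, 32, 16, w, 18), (t, 8, 29, a, 40), (v, 32, 12, c, 32), (v, 32, 12, p, 14), (v, 7, 12, c, 32), (v, 7, 12, p, 14), (w, 18, 16, p, 32)}.
π_{G2, G} gives {(a, t), (c, p), (c, v), (p, c), (p, v), (p, w), (t, a), (v, c), (v, p), (w, p)} (4 duplicate(s) eliminated).

{(a, t), (c, p), (c, v), (p, c), (p, v), (p, w), (t, a), (v, c), (v, p), (w, p)}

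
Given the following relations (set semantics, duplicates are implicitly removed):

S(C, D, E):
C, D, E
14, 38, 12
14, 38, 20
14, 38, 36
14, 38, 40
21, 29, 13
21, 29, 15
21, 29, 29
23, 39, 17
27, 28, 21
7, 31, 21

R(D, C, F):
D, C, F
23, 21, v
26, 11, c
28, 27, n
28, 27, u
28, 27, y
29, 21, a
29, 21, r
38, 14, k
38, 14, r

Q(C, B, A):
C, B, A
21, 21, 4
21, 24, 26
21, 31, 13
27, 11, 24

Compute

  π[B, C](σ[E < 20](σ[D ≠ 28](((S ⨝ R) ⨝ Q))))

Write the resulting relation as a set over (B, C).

Joining S and R on C, D yields {(14, 38, 12, k), (14, 38, 12, r), (14, 38, 20, k), (14, 38, 20, r), (14, 38, 36, k), (14, 38, 36, r), (14, 38, 40, k), (14, 38, 40, r), (21, 29, 13, a), (21, 29, 13, r), (21, 29, 15, a), (21, 29, 15, r), (21, 29, 29, a), (21, 29, 29, r), (27, 28, 21, n), (27, 28, 21, u), (27, 28, 21, y)}.
Joining (S ⨝ R) and Q on C yields {(21, 29, 13, a, 21, 4), (21, 29, 13, a, 24, 26), (21, 29, 13, a, 31, 13), (21, 29, 13, r, 21, 4), (21, 29, 13, r, 24, 26), (21, 29, 13, r, 31, 13), (21, 29, 15, a, 21, 4), (21, 29, 15, a, 24, 26), (21, 29, 15, a, 31, 13), (21, 29, 15, r, 21, 4), (21, 29, 15, r, 24, 26), (21, 29, 15, r, 31, 13), (21, 29, 29, a, 21, 4), (21, 29, 29, a, 24, 26), (21, 29, 29, a, 31, 13), (21, 29, 29, r, 21, 4), (21, 29, 29, r, 24, 26), (21, 29, 29, r, 31, 13), (27, 28, 21, n, 11, 24), (27, 28, 21, u, 11, 24), (27, 28, 21, y, 11, 24)}.
Filtering on D ≠ 28 leaves {(21, 29, 13, a, 21, 4), (21, 29, 13, a, 24, 26), (21, 29, 13, a, 31, 13), (21, 29, 13, r, 21, 4), (21, 29, 13, r, 24, 26), (21, 29, 13, r, 31, 13), (21, 29, 15, a, 21, 4), (21, 29, 15, a, 24, 26), (21, 29, 15, a, 31, 13), (21, 29, 15, r, 21, 4), (21, 29, 15, r, 24, 26), (21, 29, 15, r, 31, 13), (21, 29, 29, a, 21, 4), (21, 29, 29, a, 24, 26), (21, 29, 29, a, 31, 13), (21, 29, 29, r, 21, 4), (21, 29, 29, r, 24, 26), (21, 29, 29, r, 31, 13)}.
Filtering on E < 20 leaves {(21, 29, 13, a, 21, 4), (21, 29, 13, a, 24, 26), (21, 29, 13, a, 31, 13), (21, 29, 13, r, 21, 4), (21, 29, 13, r, 24, 26), (21, 29, 13, r, 31, 13), (21, 29, 15, a, 21, 4), (21, 29, 15, a, 24, 26), (21, 29, 15, a, 31, 13), (21, 29, 15, r, 21, 4), (21, 29, 15, r, 24, 26), (21, 29, 15, r, 31, 13)}.
π_{B, C} gives {(21, 21), (24, 21), (31, 21)} (9 duplicate(s) eliminated).

{(21, 21), (24, 21), (31, 21)}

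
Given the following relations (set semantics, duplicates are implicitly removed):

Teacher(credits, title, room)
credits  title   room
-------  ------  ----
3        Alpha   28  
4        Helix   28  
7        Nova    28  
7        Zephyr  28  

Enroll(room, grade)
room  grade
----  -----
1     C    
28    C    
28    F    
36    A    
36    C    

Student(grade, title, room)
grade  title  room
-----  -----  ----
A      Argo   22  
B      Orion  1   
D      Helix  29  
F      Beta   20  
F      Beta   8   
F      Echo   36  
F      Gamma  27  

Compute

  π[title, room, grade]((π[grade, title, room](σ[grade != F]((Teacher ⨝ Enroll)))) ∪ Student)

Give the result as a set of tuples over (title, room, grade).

{(Alpha, 28, C), (Argo, 22, A), (Beta, 20, F), (Beta, 8, F), (Echo, 36, F), (Gamma, 27, F), (Helix, 28, C), (Helix, 29, D), (Nova, 28, C), (Orion, 1, B), (Zephyr, 28, C)}

Joining Teacher and Enroll on room yields {(3, Alpha, 28, C), (3, Alpha, 28, F), (4, Helix, 28, C), (4, Helix, 28, F), (7, Nova, 28, C), (7, Nova, 28, F), (7, Zephyr, 28, C), (7, Zephyr, 28, F)}.
Selection grade != F: {(3, Alpha, 28, C), (4, Helix, 28, C), (7, Nova, 28, C), (7, Zephyr, 28, C)}
Keep only column(s) grade, title, room: {(C, Alpha, 28), (C, Helix, 28), (C, Nova, 28), (C, Zephyr, 28)}
Union: {(C, Alpha, 28), (C, Helix, 28), (C, Nova, 28), (C, Zephyr, 28)} with {(A, Argo, 22), (B, Orion, 1), (D, Helix, 29), (F, Beta, 20), (F, Beta, 8), (F, Echo, 36), (F, Gamma, 27)} → {(A, Argo, 22), (B, Orion, 1), (C, Alpha, 28), (C, Helix, 28), (C, Nova, 28), (C, Zephyr, 28), (D, Helix, 29), (F, Beta, 20), (F, Beta, 8), (F, Echo, 36), (F, Gamma, 27)}
Keep only column(s) title, room, grade: {(Alpha, 28, C), (Argo, 22, A), (Beta, 20, F), (Beta, 8, F), (Echo, 36, F), (Gamma, 27, F), (Helix, 28, C), (Helix, 29, D), (Nova, 28, C), (Orion, 1, B), (Zephyr, 28, C)}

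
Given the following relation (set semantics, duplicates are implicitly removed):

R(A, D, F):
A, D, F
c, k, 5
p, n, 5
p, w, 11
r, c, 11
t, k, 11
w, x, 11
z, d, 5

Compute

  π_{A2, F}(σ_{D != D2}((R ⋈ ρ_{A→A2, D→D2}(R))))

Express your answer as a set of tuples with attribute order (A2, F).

ρ[A→A2, D→D2]: schema becomes (A2, D2, F); tuples unchanged.
Natural join on F: {(c, k, 5, c, k), (c, k, 5, p, n), (c, k, 5, z, d), (p, n, 5, c, k), (p, n, 5, p, n), (p, n, 5, z, d), (p, w, 11, p, w), (p, w, 11, r, c), (p, w, 11, t, k), (p, w, 11, w, x), (r, c, 11, p, w), (r, c, 11, r, c), (r, c, 11, t, k), (r, c, 11, w, x), (t, k, 11, p, w), (t, k, 11, r, c), (t, k, 11, t, k), (t, k, 11, w, x), (w, x, 11, p, w), (w, x, 11, r, c), (w, x, 11, t, k), (w, x, 11, w, x), (z, d, 5, c, k), (z, d, 5, p, n), (z, d, 5, z, d)}
Filtering on D != D2 leaves {(c, k, 5, p, n), (c, k, 5, z, d), (p, n, 5, c, k), (p, n, 5, z, d), (p, w, 11, r, c), (p, w, 11, t, k), (p, w, 11, w, x), (r, c, 11, p, w), (r, c, 11, t, k), (r, c, 11, w, x), (t, k, 11, p, w), (t, k, 11, r, c), (t, k, 11, w, x), (w, x, 11, p, w), (w, x, 11, r, c), (w, x, 11, t, k), (z, d, 5, c, k), (z, d, 5, p, n)}.
Projecting to A2, F (11 duplicate(s) eliminated): {(c, 5), (p, 11), (p, 5), (r, 11), (t, 11), (w, 11), (z, 5)}

{(c, 5), (p, 11), (p, 5), (r, 11), (t, 11), (w, 11), (z, 5)}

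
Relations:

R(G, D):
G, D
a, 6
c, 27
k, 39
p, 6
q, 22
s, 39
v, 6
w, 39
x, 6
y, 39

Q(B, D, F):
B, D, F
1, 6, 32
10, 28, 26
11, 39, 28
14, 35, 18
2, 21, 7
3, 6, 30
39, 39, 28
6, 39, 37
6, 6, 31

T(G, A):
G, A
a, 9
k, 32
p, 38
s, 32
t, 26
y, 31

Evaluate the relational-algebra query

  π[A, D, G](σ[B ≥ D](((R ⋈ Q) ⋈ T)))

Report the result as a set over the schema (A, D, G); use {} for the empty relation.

Joining R and Q on D yields {(a, 6, 1, 32), (a, 6, 3, 30), (a, 6, 6, 31), (k, 39, 11, 28), (k, 39, 39, 28), (k, 39, 6, 37), (p, 6, 1, 32), (p, 6, 3, 30), (p, 6, 6, 31), (s, 39, 11, 28), (s, 39, 39, 28), (s, 39, 6, 37), (v, 6, 1, 32), (v, 6, 3, 30), (v, 6, 6, 31), (w, 39, 11, 28), (w, 39, 39, 28), (w, 39, 6, 37), (x, 6, 1, 32), (x, 6, 3, 30), (x, 6, 6, 31), (y, 39, 11, 28), (y, 39, 39, 28), (y, 39, 6, 37)}.
Joining (R ⋈ Q) and T on G yields {(a, 6, 1, 32, 9), (a, 6, 3, 30, 9), (a, 6, 6, 31, 9), (k, 39, 11, 28, 32), (k, 39, 39, 28, 32), (k, 39, 6, 37, 32), (p, 6, 1, 32, 38), (p, 6, 3, 30, 38), (p, 6, 6, 31, 38), (s, 39, 11, 28, 32), (s, 39, 39, 28, 32), (s, 39, 6, 37, 32), (y, 39, 11, 28, 31), (y, 39, 39, 28, 31), (y, 39, 6, 37, 31)}.
Selection B ≥ D: {(a, 6, 6, 31, 9), (k, 39, 39, 28, 32), (p, 6, 6, 31, 38), (s, 39, 39, 28, 32), (y, 39, 39, 28, 31)}
π[A, D, G]: project onto (A, D, G) → {(31, 39, y), (32, 39, k), (32, 39, s), (38, 6, p), (9, 6, a)}

{(31, 39, y), (32, 39, k), (32, 39, s), (38, 6, p), (9, 6, a)}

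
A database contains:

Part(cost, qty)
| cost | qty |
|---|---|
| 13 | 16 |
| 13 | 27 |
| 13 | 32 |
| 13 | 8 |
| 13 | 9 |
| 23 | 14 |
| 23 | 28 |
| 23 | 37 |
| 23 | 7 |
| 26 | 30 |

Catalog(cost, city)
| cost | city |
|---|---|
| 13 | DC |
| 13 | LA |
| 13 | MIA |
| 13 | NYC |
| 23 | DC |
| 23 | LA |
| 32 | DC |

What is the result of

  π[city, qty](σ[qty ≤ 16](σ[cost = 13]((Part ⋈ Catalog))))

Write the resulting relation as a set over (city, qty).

{(DC, 16), (DC, 8), (DC, 9), (LA, 16), (LA, 8), (LA, 9), (MIA, 16), (MIA, 8), (MIA, 9), (NYC, 16), (NYC, 8), (NYC, 9)}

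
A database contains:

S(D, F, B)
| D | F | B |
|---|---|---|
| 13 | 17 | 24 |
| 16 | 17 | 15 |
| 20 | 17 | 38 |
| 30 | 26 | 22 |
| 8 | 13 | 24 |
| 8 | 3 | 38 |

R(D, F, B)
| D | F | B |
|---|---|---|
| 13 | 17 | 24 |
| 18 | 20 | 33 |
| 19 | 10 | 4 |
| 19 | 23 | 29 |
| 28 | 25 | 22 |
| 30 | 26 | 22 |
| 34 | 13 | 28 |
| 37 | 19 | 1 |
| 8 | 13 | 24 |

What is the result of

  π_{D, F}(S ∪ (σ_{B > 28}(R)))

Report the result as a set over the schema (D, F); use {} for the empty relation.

{(13, 17), (16, 17), (18, 20), (19, 23), (20, 17), (30, 26), (8, 13), (8, 3)}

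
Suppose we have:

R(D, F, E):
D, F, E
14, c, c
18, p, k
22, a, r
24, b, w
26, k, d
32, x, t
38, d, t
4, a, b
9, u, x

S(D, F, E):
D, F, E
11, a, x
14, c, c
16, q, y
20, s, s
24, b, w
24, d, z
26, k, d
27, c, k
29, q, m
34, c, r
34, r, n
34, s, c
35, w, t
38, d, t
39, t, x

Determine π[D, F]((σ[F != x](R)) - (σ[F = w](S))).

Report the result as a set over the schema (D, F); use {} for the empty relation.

{(14, c), (18, p), (22, a), (24, b), (26, k), (38, d), (4, a), (9, u)}

Apply σ_{F != x}; surviving tuples: {(14, c, c), (18, p, k), (22, a, r), (24, b, w), (26, k, d), (38, d, t), (4, a, b), (9, u, x)}
Apply σ_{F = w}; surviving tuples: {(35, w, t)}
Set difference of the two operands is {(14, c, c), (18, p, k), (22, a, r), (24, b, w), (26, k, d), (38, d, t), (4, a, b), (9, u, x)}.
Projecting to D, F: {(14, c), (18, p), (22, a), (24, b), (26, k), (38, d), (4, a), (9, u)}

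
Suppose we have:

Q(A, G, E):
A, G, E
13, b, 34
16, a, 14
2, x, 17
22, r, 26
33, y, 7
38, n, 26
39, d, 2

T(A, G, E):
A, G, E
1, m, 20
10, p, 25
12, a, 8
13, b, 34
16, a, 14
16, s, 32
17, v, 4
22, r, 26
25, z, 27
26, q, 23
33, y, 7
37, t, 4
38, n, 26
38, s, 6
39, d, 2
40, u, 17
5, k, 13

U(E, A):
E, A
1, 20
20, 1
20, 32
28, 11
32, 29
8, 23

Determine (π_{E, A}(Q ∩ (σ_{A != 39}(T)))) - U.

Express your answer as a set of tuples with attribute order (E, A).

{(14, 16), (26, 22), (26, 38), (34, 13), (7, 33)}

σ[A != 39]: keep tuples satisfying A != 39 → {(1, m, 20), (10, p, 25), (12, a, 8), (13, b, 34), (16, a, 14), (16, s, 32), (17, v, 4), (22, r, 26), (25, z, 27), (26, q, 23), (33, y, 7), (37, t, 4), (38, n, 26), (38, s, 6), (40, u, 17), (5, k, 13)}
Set intersection of the two operands is {(13, b, 34), (16, a, 14), (22, r, 26), (33, y, 7), (38, n, 26)}.
Keep only column(s) E, A: {(14, 16), (26, 22), (26, 38), (34, 13), (7, 33)}
Set difference of the two operands is {(14, 16), (26, 22), (26, 38), (34, 13), (7, 33)}.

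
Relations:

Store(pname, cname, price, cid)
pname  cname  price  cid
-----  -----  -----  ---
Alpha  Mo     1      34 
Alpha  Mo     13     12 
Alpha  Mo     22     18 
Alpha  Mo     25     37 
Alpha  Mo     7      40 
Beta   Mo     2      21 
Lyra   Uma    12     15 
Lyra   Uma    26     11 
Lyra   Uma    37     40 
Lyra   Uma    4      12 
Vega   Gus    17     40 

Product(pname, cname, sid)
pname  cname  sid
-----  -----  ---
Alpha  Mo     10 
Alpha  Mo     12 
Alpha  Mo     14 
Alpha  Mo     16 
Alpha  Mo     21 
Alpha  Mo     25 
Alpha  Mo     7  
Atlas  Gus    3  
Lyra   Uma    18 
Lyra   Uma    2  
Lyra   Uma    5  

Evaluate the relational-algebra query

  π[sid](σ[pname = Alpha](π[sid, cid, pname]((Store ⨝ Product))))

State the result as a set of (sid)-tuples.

Store ⋈ Product (natural join on pname, cname): {(Alpha, Mo, 1, 34, 10), (Alpha, Mo, 1, 34, 12), (Alpha, Mo, 1, 34, 14), (Alpha, Mo, 1, 34, 16), (Alpha, Mo, 1, 34, 21), (Alpha, Mo, 1, 34, 25), (Alpha, Mo, 1, 34, 7), (Alpha, Mo, 13, 12, 10), (Alpha, Mo, 13, 12, 12), (Alpha, Mo, 13, 12, 14), (Alpha, Mo, 13, 12, 16), (Alpha, Mo, 13, 12, 21), (Alpha, Mo, 13, 12, 25), (Alpha, Mo, 13, 12, 7), (Alpha, Mo, 22, 18, 10), (Alpha, Mo, 22, 18, 12), (Alpha, Mo, 22, 18, 14), (Alpha, Mo, 22, 18, 16), (Alpha, Mo, 22, 18, 21), (Alpha, Mo, 22, 18, 25), (Alpha, Mo, 22, 18, 7), (Alpha, Mo, 25, 37, 10), (Alpha, Mo, 25, 37, 12), (Alpha, Mo, 25, 37, 14), (Alpha, Mo, 25, 37, 16), (Alpha, Mo, 25, 37, 21), (Alpha, Mo, 25, 37, 25), (Alpha, Mo, 25, 37, 7), (Alpha, Mo, 7, 40, 10), (Alpha, Mo, 7, 40, 12), (Alpha, Mo, 7, 40, 14), (Alpha, Mo, 7, 40, 16), (Alpha, Mo, 7, 40, 21), (Alpha, Mo, 7, 40, 25), (Alpha, Mo, 7, 40, 7), (Lyra, Uma, 12, 15, 18), (Lyra, Uma, 12, 15, 2), (Lyra, Uma, 12, 15, 5), (Lyra, Uma, 26, 11, 18), (Lyra, Uma, 26, 11, 2), (Lyra, Uma, 26, 11, 5), (Lyra, Uma, 37, 40, 18), (Lyra, Uma, 37, 40, 2), (Lyra, Uma, 37, 40, 5), (Lyra, Uma, 4, 12, 18), (Lyra, Uma, 4, 12, 2), (Lyra, Uma, 4, 12, 5)}
π[sid, cid, pname]: project onto (sid, cid, pname) → {(10, 12, Alpha), (10, 18, Alpha), (10, 34, Alpha), (10, 37, Alpha), (10, 40, Alpha), (12, 12, Alpha), (12, 18, Alpha), (12, 34, Alpha), (12, 37, Alpha), (12, 40, Alpha), (14, 12, Alpha), (14, 18, Alpha), (14, 34, Alpha), (14, 37, Alpha), (14, 40, Alpha), (16, 12, Alpha), (16, 18, Alpha), (16, 34, Alpha), (16, 37, Alpha), (16, 40, Alpha), (18, 11, Lyra), (18, 12, Lyra), (18, 15, Lyra), (18, 40, Lyra), (2, 11, Lyra), (2, 12, Lyra), (2, 15, Lyra), (2, 40, Lyra), (21, 12, Alpha), (21, 18, Alpha), (21, 34, Alpha), (21, 37, Alpha), (21, 40, Alpha), (25, 12, Alpha), (25, 18, Alpha), (25, 34, Alpha), (25, 37, Alpha), (25, 40, Alpha), (5, 11, Lyra), (5, 12, Lyra), (5, 15, Lyra), (5, 40, Lyra), (7, 12, Alpha), (7, 18, Alpha), (7, 34, Alpha), (7, 37, Alpha), (7, 40, Alpha)}
Apply σ_{pname = Alpha}; surviving tuples: {(10, 12, Alpha), (10, 18, Alpha), (10, 34, Alpha), (10, 37, Alpha), (10, 40, Alpha), (12, 12, Alpha), (12, 18, Alpha), (12, 34, Alpha), (12, 37, Alpha), (12, 40, Alpha), (14, 12, Alpha), (14, 18, Alpha), (14, 34, Alpha), (14, 37, Alpha), (14, 40, Alpha), (16, 12, Alpha), (16, 18, Alpha), (16, 34, Alpha), (16, 37, Alpha), (16, 40, Alpha), (21, 12, Alpha), (21, 18, Alpha), (21, 34, Alpha), (21, 37, Alpha), (21, 40, Alpha), (25, 12, Alpha), (25, 18, Alpha), (25, 34, Alpha), (25, 37, Alpha), (25, 40, Alpha), (7, 12, Alpha), (7, 18, Alpha), (7, 34, Alpha), (7, 37, Alpha), (7, 40, Alpha)}
π[sid]: project onto (sid) (28 duplicate(s) eliminated) → {10, 12, 14, 16, 21, 25, 7}

{10, 12, 14, 16, 21, 25, 7}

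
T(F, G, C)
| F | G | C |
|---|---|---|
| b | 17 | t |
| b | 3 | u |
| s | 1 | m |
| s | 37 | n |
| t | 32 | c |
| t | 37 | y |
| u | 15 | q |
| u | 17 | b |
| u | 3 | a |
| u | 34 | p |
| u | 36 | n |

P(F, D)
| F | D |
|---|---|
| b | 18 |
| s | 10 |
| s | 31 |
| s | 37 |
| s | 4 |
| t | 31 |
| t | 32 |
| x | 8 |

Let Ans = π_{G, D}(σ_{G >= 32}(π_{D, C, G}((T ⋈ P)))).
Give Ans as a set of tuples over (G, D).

{(32, 31), (32, 32), (37, 10), (37, 31), (37, 32), (37, 37), (37, 4)}

Natural join on F: {(b, 17, t, 18), (b, 3, u, 18), (s, 1, m, 10), (s, 1, m, 31), (s, 1, m, 37), (s, 1, m, 4), (s, 37, n, 10), (s, 37, n, 31), (s, 37, n, 37), (s, 37, n, 4), (t, 32, c, 31), (t, 32, c, 32), (t, 37, y, 31), (t, 37, y, 32)}
Keep only column(s) D, C, G: {(10, m, 1), (10, n, 37), (18, t, 17), (18, u, 3), (31, c, 32), (31, m, 1), (31, n, 37), (31, y, 37), (32, c, 32), (32, y, 37), (37, m, 1), (37, n, 37), (4, m, 1), (4, n, 37)}
Filtering on G >= 32 leaves {(10, n, 37), (31, c, 32), (31, n, 37), (31, y, 37), (32, c, 32), (32, y, 37), (37, n, 37), (4, n, 37)}.
Keep only column(s) G, D (1 duplicate(s) eliminated): {(32, 31), (32, 32), (37, 10), (37, 31), (37, 32), (37, 37), (37, 4)}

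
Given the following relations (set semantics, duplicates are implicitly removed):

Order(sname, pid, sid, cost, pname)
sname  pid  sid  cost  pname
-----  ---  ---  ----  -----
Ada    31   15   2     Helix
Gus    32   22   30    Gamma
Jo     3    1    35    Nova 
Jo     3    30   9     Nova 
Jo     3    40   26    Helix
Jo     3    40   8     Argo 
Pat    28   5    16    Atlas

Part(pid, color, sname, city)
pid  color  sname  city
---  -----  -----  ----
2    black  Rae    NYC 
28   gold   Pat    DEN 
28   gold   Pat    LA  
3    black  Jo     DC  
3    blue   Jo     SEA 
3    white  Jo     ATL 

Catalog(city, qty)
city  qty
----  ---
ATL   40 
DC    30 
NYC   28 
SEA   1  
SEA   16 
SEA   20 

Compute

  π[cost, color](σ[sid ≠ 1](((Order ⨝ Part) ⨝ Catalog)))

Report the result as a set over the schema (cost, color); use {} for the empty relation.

{(26, black), (26, blue), (26, white), (8, black), (8, blue), (8, white), (9, black), (9, blue), (9, white)}

Natural join on sname, pid: {(Jo, 3, 1, 35, Nova, black, DC), (Jo, 3, 1, 35, Nova, blue, SEA), (Jo, 3, 1, 35, Nova, white, ATL), (Jo, 3, 30, 9, Nova, black, DC), (Jo, 3, 30, 9, Nova, blue, SEA), (Jo, 3, 30, 9, Nova, white, ATL), (Jo, 3, 40, 26, Helix, black, DC), (Jo, 3, 40, 26, Helix, blue, SEA), (Jo, 3, 40, 26, Helix, white, ATL), (Jo, 3, 40, 8, Argo, black, DC), (Jo, 3, 40, 8, Argo, blue, SEA), (Jo, 3, 40, 8, Argo, white, ATL), (Pat, 28, 5, 16, Atlas, gold, DEN), (Pat, 28, 5, 16, Atlas, gold, LA)}
Natural join on city: {(Jo, 3, 1, 35, Nova, black, DC, 30), (Jo, 3, 1, 35, Nova, blue, SEA, 1), (Jo, 3, 1, 35, Nova, blue, SEA, 16), (Jo, 3, 1, 35, Nova, blue, SEA, 20), (Jo, 3, 1, 35, Nova, white, ATL, 40), (Jo, 3, 30, 9, Nova, black, DC, 30), (Jo, 3, 30, 9, Nova, blue, SEA, 1), (Jo, 3, 30, 9, Nova, blue, SEA, 16), (Jo, 3, 30, 9, Nova, blue, SEA, 20), (Jo, 3, 30, 9, Nova, white, ATL, 40), (Jo, 3, 40, 26, Helix, black, DC, 30), (Jo, 3, 40, 26, Helix, blue, SEA, 1), (Jo, 3, 40, 26, Helix, blue, SEA, 16), (Jo, 3, 40, 26, Helix, blue, SEA, 20), (Jo, 3, 40, 26, Helix, white, ATL, 40), (Jo, 3, 40, 8, Argo, black, DC, 30), (Jo, 3, 40, 8, Argo, blue, SEA, 1), (Jo, 3, 40, 8, Argo, blue, SEA, 16), (Jo, 3, 40, 8, Argo, blue, SEA, 20), (Jo, 3, 40, 8, Argo, white, ATL, 40)}
σ[sid ≠ 1]: keep tuples satisfying sid ≠ 1 → {(Jo, 3, 30, 9, Nova, black, DC, 30), (Jo, 3, 30, 9, Nova, blue, SEA, 1), (Jo, 3, 30, 9, Nova, blue, SEA, 16), (Jo, 3, 30, 9, Nova, blue, SEA, 20), (Jo, 3, 30, 9, Nova, white, ATL, 40), (Jo, 3, 40, 26, Helix, black, DC, 30), (Jo, 3, 40, 26, Helix, blue, SEA, 1), (Jo, 3, 40, 26, Helix, blue, SEA, 16), (Jo, 3, 40, 26, Helix, blue, SEA, 20), (Jo, 3, 40, 26, Helix, white, ATL, 40), (Jo, 3, 40, 8, Argo, black, DC, 30), (Jo, 3, 40, 8, Argo, blue, SEA, 1), (Jo, 3, 40, 8, Argo, blue, SEA, 16), (Jo, 3, 40, 8, Argo, blue, SEA, 20), (Jo, 3, 40, 8, Argo, white, ATL, 40)}
π_{cost, color} gives {(26, black), (26, blue), (26, white), (8, black), (8, blue), (8, white), (9, black), (9, blue), (9, white)} (6 duplicate(s) eliminated).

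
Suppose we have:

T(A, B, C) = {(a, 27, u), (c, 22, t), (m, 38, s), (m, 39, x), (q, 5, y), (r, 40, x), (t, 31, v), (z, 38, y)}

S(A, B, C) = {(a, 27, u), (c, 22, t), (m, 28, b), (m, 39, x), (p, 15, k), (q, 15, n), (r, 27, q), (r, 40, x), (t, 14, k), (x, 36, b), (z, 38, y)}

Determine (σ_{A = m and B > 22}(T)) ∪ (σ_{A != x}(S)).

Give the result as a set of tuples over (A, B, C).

σ[A = m and B > 22]: keep tuples satisfying A = m and B > 22 → {(m, 38, s), (m, 39, x)}
σ[A != x]: keep tuples satisfying A != x → {(a, 27, u), (c, 22, t), (m, 28, b), (m, 39, x), (p, 15, k), (q, 15, n), (r, 27, q), (r, 40, x), (t, 14, k), (z, 38, y)}
Taking the union: {(a, 27, u), (c, 22, t), (m, 28, b), (m, 38, s), (m, 39, x), (p, 15, k), (q, 15, n), (r, 27, q), (r, 40, x), (t, 14, k), (z, 38, y)}

{(a, 27, u), (c, 22, t), (m, 28, b), (m, 38, s), (m, 39, x), (p, 15, k), (q, 15, n), (r, 27, q), (r, 40, x), (t, 14, k), (z, 38, y)}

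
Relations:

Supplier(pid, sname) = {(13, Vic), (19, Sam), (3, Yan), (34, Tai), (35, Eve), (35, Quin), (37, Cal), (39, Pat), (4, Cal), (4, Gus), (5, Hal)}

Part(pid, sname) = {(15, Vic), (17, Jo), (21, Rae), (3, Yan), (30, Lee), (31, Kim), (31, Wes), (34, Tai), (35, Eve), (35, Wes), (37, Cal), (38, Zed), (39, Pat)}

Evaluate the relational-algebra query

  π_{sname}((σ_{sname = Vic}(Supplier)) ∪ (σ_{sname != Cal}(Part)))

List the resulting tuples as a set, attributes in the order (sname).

Apply σ_{sname = Vic}; surviving tuples: {(13, Vic)}
Apply σ_{sname != Cal}; surviving tuples: {(15, Vic), (17, Jo), (21, Rae), (3, Yan), (30, Lee), (31, Kim), (31, Wes), (34, Tai), (35, Eve), (35, Wes), (38, Zed), (39, Pat)}
Set union of the two operands is {(13, Vic), (15, Vic), (17, Jo), (21, Rae), (3, Yan), (30, Lee), (31, Kim), (31, Wes), (34, Tai), (35, Eve), (35, Wes), (38, Zed), (39, Pat)}.
Projecting to sname (2 duplicate(s) eliminated): {Eve, Jo, Kim, Lee, Pat, Rae, Tai, Vic, Wes, Yan, Zed}

{Eve, Jo, Kim, Lee, Pat, Rae, Tai, Vic, Wes, Yan, Zed}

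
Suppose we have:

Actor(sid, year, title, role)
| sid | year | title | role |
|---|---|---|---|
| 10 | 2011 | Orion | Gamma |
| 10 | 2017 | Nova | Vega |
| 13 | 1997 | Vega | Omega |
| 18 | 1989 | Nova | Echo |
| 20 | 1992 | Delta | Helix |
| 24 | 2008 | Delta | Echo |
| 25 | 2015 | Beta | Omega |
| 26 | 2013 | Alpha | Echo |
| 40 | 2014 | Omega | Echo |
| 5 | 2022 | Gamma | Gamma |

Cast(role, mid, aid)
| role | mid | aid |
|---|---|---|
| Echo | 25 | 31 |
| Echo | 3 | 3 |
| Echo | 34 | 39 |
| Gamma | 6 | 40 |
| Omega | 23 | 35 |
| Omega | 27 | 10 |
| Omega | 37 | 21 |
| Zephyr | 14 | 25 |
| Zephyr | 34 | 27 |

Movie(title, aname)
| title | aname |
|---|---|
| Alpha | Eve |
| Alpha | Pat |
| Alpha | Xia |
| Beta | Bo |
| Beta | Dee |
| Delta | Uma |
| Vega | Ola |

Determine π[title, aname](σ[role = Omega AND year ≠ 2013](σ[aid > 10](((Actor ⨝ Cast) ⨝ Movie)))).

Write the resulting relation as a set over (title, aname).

Actor ⋈ Cast (natural join on role): {(10, 2011, Orion, Gamma, 6, 40), (13, 1997, Vega, Omega, 23, 35), (13, 1997, Vega, Omega, 27, 10), (13, 1997, Vega, Omega, 37, 21), (18, 1989, Nova, Echo, 25, 31), (18, 1989, Nova, Echo, 3, 3), (18, 1989, Nova, Echo, 34, 39), (24, 2008, Delta, Echo, 25, 31), (24, 2008, Delta, Echo, 3, 3), (24, 2008, Delta, Echo, 34, 39), (25, 2015, Beta, Omega, 23, 35), (25, 2015, Beta, Omega, 27, 10), (25, 2015, Beta, Omega, 37, 21), (26, 2013, Alpha, Echo, 25, 31), (26, 2013, Alpha, Echo, 3, 3), (26, 2013, Alpha, Echo, 34, 39), (40, 2014, Omega, Echo, 25, 31), (40, 2014, Omega, Echo, 3, 3), (40, 2014, Omega, Echo, 34, 39), (5, 2022, Gamma, Gamma, 6, 40)}
(Actor ⨝ Cast) ⋈ Movie (natural join on title): {(13, 1997, Vega, Omega, 23, 35, Ola), (13, 1997, Vega, Omega, 27, 10, Ola), (13, 1997, Vega, Omega, 37, 21, Ola), (24, 2008, Delta, Echo, 25, 31, Uma), (24, 2008, Delta, Echo, 3, 3, Uma), (24, 2008, Delta, Echo, 34, 39, Uma), (25, 2015, Beta, Omega, 23, 35, Bo), (25, 2015, Beta, Omega, 23, 35, Dee), (25, 2015, Beta, Omega, 27, 10, Bo), (25, 2015, Beta, Omega, 27, 10, Dee), (25, 2015, Beta, Omega, 37, 21, Bo), (25, 2015, Beta, Omega, 37, 21, Dee), (26, 2013, Alpha, Echo, 25, 31, Eve), (26, 2013, Alpha, Echo, 25, 31, Pat), (26, 2013, Alpha, Echo, 25, 31, Xia), (26, 2013, Alpha, Echo, 3, 3, Eve), (26, 2013, Alpha, Echo, 3, 3, Pat), (26, 2013, Alpha, Echo, 3, 3, Xia), (26, 2013, Alpha, Echo, 34, 39, Eve), (26, 2013, Alpha, Echo, 34, 39, Pat), (26, 2013, Alpha, Echo, 34, 39, Xia)}
σ[aid > 10]: keep tuples satisfying aid > 10 → {(13, 1997, Vega, Omega, 23, 35, Ola), (13, 1997, Vega, Omega, 37, 21, Ola), (24, 2008, Delta, Echo, 25, 31, Uma), (24, 2008, Delta, Echo, 34, 39, Uma), (25, 2015, Beta, Omega, 23, 35, Bo), (25, 2015, Beta, Omega, 23, 35, Dee), (25, 2015, Beta, Omega, 37, 21, Bo), (25, 2015, Beta, Omega, 37, 21, Dee), (26, 2013, Alpha, Echo, 25, 31, Eve), (26, 2013, Alpha, Echo, 25, 31, Pat), (26, 2013, Alpha, Echo, 25, 31, Xia), (26, 2013, Alpha, Echo, 34, 39, Eve), (26, 2013, Alpha, Echo, 34, 39, Pat), (26, 2013, Alpha, Echo, 34, 39, Xia)}
σ[role = Omega AND year ≠ 2013]: keep tuples satisfying role = Omega AND year ≠ 2013 → {(13, 1997, Vega, Omega, 23, 35, Ola), (13, 1997, Vega, Omega, 37, 21, Ola), (25, 2015, Beta, Omega, 23, 35, Bo), (25, 2015, Beta, Omega, 23, 35, Dee), (25, 2015, Beta, Omega, 37, 21, Bo), (25, 2015, Beta, Omega, 37, 21, Dee)}
Projecting to title, aname (3 duplicate(s) eliminated): {(Beta, Bo), (Beta, Dee), (Vega, Ola)}

{(Beta, Bo), (Beta, Dee), (Vega, Ola)}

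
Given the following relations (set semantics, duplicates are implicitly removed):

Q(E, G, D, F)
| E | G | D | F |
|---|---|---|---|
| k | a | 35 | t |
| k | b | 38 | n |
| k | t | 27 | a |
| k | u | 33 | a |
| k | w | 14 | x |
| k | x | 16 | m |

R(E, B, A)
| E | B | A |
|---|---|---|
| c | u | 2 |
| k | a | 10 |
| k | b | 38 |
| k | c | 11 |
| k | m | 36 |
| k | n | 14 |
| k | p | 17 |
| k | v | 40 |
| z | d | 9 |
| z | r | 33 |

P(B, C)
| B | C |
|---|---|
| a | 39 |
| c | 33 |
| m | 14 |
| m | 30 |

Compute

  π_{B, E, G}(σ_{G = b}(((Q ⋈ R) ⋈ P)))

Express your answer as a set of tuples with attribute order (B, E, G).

{(a, k, b), (c, k, b), (m, k, b)}

Q ⋈ R (natural join on E): {(k, a, 35, t, a, 10), (k, a, 35, t, b, 38), (k, a, 35, t, c, 11), (k, a, 35, t, m, 36), (k, a, 35, t, n, 14), (k, a, 35, t, p, 17), (k, a, 35, t, v, 40), (k, b, 38, n, a, 10), (k, b, 38, n, b, 38), (k, b, 38, n, c, 11), (k, b, 38, n, m, 36), (k, b, 38, n, n, 14), (k, b, 38, n, p, 17), (k, b, 38, n, v, 40), (k, t, 27, a, a, 10), (k, t, 27, a, b, 38), (k, t, 27, a, c, 11), (k, t, 27, a, m, 36), (k, t, 27, a, n, 14), (k, t, 27, a, p, 17), (k, t, 27, a, v, 40), (k, u, 33, a, a, 10), (k, u, 33, a, b, 38), (k, u, 33, a, c, 11), (k, u, 33, a, m, 36), (k, u, 33, a, n, 14), (k, u, 33, a, p, 17), (k, u, 33, a, v, 40), (k, w, 14, x, a, 10), (k, w, 14, x, b, 38), (k, w, 14, x, c, 11), (k, w, 14, x, m, 36), (k, w, 14, x, n, 14), (k, w, 14, x, p, 17), (k, w, 14, x, v, 40), (k, x, 16, m, a, 10), (k, x, 16, m, b, 38), (k, x, 16, m, c, 11), (k, x, 16, m, m, 36), (k, x, 16, m, n, 14), (k, x, 16, m, p, 17), (k, x, 16, m, v, 40)}
(Q ⋈ R) ⋈ P (natural join on B): {(k, a, 35, t, a, 10, 39), (k, a, 35, t, c, 11, 33), (k, a, 35, t, m, 36, 14), (k, a, 35, t, m, 36, 30), (k, b, 38, n, a, 10, 39), (k, b, 38, n, c, 11, 33), (k, b, 38, n, m, 36, 14), (k, b, 38, n, m, 36, 30), (k, t, 27, a, a, 10, 39), (k, t, 27, a, c, 11, 33), (k, t, 27, a, m, 36, 14), (k, t, 27, a, m, 36, 30), (k, u, 33, a, a, 10, 39), (k, u, 33, a, c, 11, 33), (k, u, 33, a, m, 36, 14), (k, u, 33, a, m, 36, 30), (k, w, 14, x, a, 10, 39), (k, w, 14, x, c, 11, 33), (k, w, 14, x, m, 36, 14), (k, w, 14, x, m, 36, 30), (k, x, 16, m, a, 10, 39), (k, x, 16, m, c, 11, 33), (k, x, 16, m, m, 36, 14), (k, x, 16, m, m, 36, 30)}
σ[G = b]: keep tuples satisfying G = b → {(k, b, 38, n, a, 10, 39), (k, b, 38, n, c, 11, 33), (k, b, 38, n, m, 36, 14), (k, b, 38, n, m, 36, 30)}
π[B, E, G]: project onto (B, E, G) (1 duplicate(s) eliminated) → {(a, k, b), (c, k, b), (m, k, b)}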